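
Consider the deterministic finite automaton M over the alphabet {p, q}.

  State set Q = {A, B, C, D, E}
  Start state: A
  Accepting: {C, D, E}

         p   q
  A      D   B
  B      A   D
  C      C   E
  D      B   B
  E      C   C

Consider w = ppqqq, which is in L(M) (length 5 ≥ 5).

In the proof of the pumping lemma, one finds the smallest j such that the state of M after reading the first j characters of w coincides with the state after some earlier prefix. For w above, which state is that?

State sequence: A -p-> D -p-> B -q-> D -q-> B -q-> D
First repeat at step 3: D was already visited.

The earliest repeat is at step j = 3: M is in D, which it already visited at step i = 1.
With |Q| = 5, pigeonhole forces a state repeat no later than step 5; the substring read between the first and second visits to that state can be pumped.

D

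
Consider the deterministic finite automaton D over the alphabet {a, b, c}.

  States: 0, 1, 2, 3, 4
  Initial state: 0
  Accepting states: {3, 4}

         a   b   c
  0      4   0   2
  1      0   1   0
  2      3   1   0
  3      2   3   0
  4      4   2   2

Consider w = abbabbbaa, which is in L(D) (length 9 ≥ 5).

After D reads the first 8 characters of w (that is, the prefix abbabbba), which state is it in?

4

State sequence: 0 -a-> 4 -b-> 2 -b-> 1 -a-> 0 -b-> 0 -b-> 0 -b-> 0 -a-> 4

After reading 8 characters, D is in state 4.
(This kind of state-tracing is the core of the pumping-lemma construction: with 5 states, pigeonhole forces a repeat within the first 5 steps.)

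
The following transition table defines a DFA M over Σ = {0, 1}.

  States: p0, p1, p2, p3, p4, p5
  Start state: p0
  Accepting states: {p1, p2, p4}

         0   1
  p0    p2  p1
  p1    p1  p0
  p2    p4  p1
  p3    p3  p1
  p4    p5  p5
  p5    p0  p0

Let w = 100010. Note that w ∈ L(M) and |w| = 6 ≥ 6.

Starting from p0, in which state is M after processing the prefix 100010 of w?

State sequence: p0 -1-> p1 -0-> p1 -0-> p1 -0-> p1 -1-> p0 -0-> p2

After reading 6 characters, M is in state p2.

p2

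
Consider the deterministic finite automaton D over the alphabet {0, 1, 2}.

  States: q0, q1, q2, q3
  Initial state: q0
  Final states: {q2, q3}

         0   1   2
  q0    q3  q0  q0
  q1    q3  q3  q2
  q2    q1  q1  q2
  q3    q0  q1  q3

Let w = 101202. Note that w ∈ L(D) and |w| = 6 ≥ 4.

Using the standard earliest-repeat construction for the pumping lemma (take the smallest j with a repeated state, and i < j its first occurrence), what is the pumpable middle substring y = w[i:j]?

1

Run of D on w = 1 0 1 2 0 2:
  step 0: q0  (start)
  step 1: q0  (read 1: q0→q0)   ← first repeat (q0 seen earlier)
  step 2: q3  (read 0: q0→q3)
  step 3: q1  (read 1: q3→q1)
  step 4: q2  (read 2: q1→q2)
  step 5: q1  (read 0: q2→q1)
  step 6: q2  (read 2: q1→q2)

So i = 0, j = 1, giving x = w[0:0] = ε, y = w[0:1] = 1, z = w[1:6] = 01202.
Check: |xy| = 1 ≤ 4 and |y| = 1 ≥ 1. Reading y takes D from q0 back to q0, so every xyⁱz is accepted.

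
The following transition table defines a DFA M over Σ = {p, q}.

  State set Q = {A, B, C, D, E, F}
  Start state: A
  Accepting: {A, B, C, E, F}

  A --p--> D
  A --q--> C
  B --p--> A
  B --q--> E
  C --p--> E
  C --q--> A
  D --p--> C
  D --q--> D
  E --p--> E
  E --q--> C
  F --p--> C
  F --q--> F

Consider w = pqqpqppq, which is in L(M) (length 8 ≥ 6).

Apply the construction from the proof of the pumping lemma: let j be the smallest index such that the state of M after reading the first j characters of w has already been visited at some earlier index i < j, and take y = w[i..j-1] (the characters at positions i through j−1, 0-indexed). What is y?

Run of M on w = p q q p q p p q:
  step 0: A  (start)
  step 1: D  (read p: A→D)
  step 2: D  (read q: D→D)   ← first repeat (D seen earlier)
  step 3: D  (read q: D→D)
  step 4: C  (read p: D→C)
  step 5: A  (read q: C→A)
  step 6: D  (read p: A→D)
  step 7: C  (read p: D→C)
  step 8: A  (read q: C→A)

So i = 1, j = 2, giving x = w[0:1] = p, y = w[1:2] = q, z = w[2:8] = qpqppq.
Check: |xy| = 2 ≤ 6 and |y| = 1 ≥ 1. Reading y takes M from D back to D, so every xyⁱz is accepted.
Since M has 6 states, any run of length ≥ 6 visits 6+1 states, so by pigeonhole some state repeats within the first 6 steps — that repeat gives the pumpable loop.

q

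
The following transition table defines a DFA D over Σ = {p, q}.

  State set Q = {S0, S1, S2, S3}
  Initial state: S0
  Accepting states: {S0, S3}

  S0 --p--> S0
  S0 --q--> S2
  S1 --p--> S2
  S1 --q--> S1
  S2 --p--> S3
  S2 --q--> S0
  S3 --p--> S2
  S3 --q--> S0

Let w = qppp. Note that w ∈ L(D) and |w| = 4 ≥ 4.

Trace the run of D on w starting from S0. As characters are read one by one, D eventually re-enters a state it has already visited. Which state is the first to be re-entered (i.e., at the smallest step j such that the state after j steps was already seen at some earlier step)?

S2

Run of D on w = q p p p:
  step 0: S0  (start)
  step 1: S2  (read q: S0→S2)
  step 2: S3  (read p: S2→S3)
  step 3: S2  (read p: S3→S2)   ← first repeat (S2 seen earlier)
  step 4: S3  (read p: S2→S3)

The earliest repeat is at step j = 3: D is in S2, which it already visited at step i = 1.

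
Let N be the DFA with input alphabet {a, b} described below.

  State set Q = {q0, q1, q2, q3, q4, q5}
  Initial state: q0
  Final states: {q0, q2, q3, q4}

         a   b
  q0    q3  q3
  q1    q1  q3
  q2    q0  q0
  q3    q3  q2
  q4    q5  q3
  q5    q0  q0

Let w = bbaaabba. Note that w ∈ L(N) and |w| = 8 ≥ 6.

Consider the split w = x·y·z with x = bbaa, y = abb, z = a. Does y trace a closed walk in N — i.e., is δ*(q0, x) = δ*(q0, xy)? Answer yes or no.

Run of N on the first 7 characters of w = b b a a a b b:
  step 0: q0  (start)
  step 1: q3  (read b: q0→q3)
  step 2: q2  (read b: q3→q2)
  step 3: q0  (read a: q2→q0)
  step 4: q3  (read a: q0→q3)
  step 5: q3  (read a: q3→q3)
  step 6: q2  (read b: q3→q2)
  step 7: q0  (read b: q2→q0)

After x (step 4): q3. After xy (step 7): q0.
They differ (q3 ≠ q0), so y is not a cycle from the state after x; this split is not the one the pumping-lemma construction produces, and pumping y need not keep the string in L(N).

no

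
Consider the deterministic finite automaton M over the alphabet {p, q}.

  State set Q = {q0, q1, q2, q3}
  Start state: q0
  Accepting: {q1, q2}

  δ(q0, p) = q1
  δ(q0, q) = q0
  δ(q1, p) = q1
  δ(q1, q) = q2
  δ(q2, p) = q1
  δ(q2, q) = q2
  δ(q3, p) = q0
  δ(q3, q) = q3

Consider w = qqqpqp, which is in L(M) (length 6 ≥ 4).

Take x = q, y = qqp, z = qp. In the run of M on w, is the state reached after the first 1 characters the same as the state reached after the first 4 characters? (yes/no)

no

State sequence: q0 -q-> q0 -q-> q0 -q-> q0 -p-> q1

After x (step 1): q0. After xy (step 4): q1.
They differ (q0 ≠ q1), so y is not a cycle from the state after x; this split is not the one the pumping-lemma construction produces, and pumping y need not keep the string in L(M).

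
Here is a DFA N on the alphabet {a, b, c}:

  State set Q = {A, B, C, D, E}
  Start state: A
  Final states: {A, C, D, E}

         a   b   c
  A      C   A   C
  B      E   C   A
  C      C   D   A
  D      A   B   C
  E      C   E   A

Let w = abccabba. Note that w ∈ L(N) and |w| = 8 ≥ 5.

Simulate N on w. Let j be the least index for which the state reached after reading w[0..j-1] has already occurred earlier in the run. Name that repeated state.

State sequence: A -a-> C -b-> D -c-> C -c-> A -a-> C -b-> D -b-> B -a-> E
First repeat at step 3: C was already visited.

The earliest repeat is at step j = 3: N is in C, which it already visited at step i = 1.
Since N has 5 states, any run of length ≥ 5 visits 5+1 states, so by pigeonhole some state repeats within the first 5 steps — that repeat gives the pumpable loop.

C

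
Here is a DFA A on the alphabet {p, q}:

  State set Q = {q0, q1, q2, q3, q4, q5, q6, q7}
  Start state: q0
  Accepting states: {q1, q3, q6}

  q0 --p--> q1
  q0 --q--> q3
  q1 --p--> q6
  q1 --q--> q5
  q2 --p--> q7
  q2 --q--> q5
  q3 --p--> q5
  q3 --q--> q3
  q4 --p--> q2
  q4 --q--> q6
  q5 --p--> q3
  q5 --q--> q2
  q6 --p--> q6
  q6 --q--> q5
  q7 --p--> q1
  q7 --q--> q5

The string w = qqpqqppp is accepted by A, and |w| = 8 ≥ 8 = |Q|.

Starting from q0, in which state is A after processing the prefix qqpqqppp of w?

Run of A on the first 8 characters of w = q q p q q p p p:
  step 0: q0  (start)
  step 1: q3  (read q: q0→q3)
  step 2: q3  (read q: q3→q3)
  step 3: q5  (read p: q3→q5)
  step 4: q2  (read q: q5→q2)
  step 5: q5  (read q: q2→q5)
  step 6: q3  (read p: q5→q3)
  step 7: q5  (read p: q3→q5)
  step 8: q3  (read p: q5→q3)

After reading 8 characters, A is in state q3.

q3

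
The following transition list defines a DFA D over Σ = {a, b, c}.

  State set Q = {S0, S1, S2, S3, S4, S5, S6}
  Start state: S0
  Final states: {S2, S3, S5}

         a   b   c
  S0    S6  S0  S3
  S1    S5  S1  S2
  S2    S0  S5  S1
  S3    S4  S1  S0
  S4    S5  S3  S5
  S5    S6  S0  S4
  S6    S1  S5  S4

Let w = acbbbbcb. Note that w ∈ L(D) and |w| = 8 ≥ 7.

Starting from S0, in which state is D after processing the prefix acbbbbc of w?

State sequence: S0 -a-> S6 -c-> S4 -b-> S3 -b-> S1 -b-> S1 -b-> S1 -c-> S2

After reading 7 characters, D is in state S2.

S2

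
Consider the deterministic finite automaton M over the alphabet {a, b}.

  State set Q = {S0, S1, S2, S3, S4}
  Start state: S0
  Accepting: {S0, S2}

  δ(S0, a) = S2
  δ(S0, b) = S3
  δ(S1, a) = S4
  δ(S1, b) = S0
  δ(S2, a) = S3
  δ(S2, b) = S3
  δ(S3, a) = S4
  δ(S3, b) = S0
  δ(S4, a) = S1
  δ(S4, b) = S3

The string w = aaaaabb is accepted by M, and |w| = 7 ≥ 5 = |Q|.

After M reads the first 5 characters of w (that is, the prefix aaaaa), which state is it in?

State sequence: S0 -a-> S2 -a-> S3 -a-> S4 -a-> S1 -a-> S4

After reading 5 characters, M is in state S4.

S4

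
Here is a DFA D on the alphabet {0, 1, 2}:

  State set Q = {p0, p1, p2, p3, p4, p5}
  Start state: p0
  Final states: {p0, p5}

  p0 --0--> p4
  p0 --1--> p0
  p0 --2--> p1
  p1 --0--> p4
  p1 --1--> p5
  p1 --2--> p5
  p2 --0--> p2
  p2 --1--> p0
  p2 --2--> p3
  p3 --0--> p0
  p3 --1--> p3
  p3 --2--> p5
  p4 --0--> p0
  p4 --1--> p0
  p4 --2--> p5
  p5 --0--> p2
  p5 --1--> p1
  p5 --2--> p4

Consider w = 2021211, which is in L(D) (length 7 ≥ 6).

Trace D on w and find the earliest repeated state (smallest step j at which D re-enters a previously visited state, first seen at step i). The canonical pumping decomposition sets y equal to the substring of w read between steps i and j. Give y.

021

Run of D on w = 2 0 2 1 2 1 1:
  step 0: p0  (start)
  step 1: p1  (read 2: p0→p1)
  step 2: p4  (read 0: p1→p4)
  step 3: p5  (read 2: p4→p5)
  step 4: p1  (read 1: p5→p1)   ← first repeat (p1 seen earlier)
  step 5: p5  (read 2: p1→p5)
  step 6: p1  (read 1: p5→p1)
  step 7: p5  (read 1: p1→p5)

So i = 1, j = 4, giving x = w[0:1] = 2, y = w[1:4] = 021, z = w[4:7] = 211.
Check: |xy| = 4 ≤ 6 and |y| = 3 ≥ 1. Reading y takes D from p1 back to p1, so every xyⁱz is accepted.
Pumping length from the standard proof: p = 6 (the number of states). The repeated state found above gives |xy| = j ≤ 6 and |y| = j − i ≥ 1.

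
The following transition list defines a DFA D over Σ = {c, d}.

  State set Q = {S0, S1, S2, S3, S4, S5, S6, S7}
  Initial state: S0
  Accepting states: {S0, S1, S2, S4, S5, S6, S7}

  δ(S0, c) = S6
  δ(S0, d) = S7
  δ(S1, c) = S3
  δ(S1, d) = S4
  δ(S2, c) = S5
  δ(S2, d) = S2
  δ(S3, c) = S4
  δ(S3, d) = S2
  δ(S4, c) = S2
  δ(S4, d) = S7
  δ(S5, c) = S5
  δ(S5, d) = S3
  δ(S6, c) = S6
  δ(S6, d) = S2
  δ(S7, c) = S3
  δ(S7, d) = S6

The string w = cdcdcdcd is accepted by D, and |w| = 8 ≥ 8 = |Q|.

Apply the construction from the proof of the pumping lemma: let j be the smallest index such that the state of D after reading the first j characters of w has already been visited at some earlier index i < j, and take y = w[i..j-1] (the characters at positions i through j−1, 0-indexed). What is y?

cdc

Run of D on w = c d c d c d c d:
  step 0: S0  (start)
  step 1: S6  (read c: S0→S6)
  step 2: S2  (read d: S6→S2)
  step 3: S5  (read c: S2→S5)
  step 4: S3  (read d: S5→S3)
  step 5: S4  (read c: S3→S4)
  step 6: S7  (read d: S4→S7)
  step 7: S3  (read c: S7→S3)   ← first repeat (S3 seen earlier)
  step 8: S2  (read d: S3→S2)

So i = 4, j = 7, giving x = w[0:4] = cdcd, y = w[4:7] = cdc, z = w[7:8] = d.
Check: |xy| = 7 ≤ 8 and |y| = 3 ≥ 1. Reading y takes D from S3 back to S3, so every xyⁱz is accepted.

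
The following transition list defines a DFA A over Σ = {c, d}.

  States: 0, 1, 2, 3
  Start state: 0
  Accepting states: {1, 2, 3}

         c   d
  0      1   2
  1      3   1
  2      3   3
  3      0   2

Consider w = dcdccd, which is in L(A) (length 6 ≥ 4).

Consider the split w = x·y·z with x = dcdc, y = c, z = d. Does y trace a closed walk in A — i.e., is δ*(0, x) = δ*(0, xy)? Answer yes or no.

no

State sequence: 0 -d-> 2 -c-> 3 -d-> 2 -c-> 3 -c-> 0

After x (step 4): 3. After xy (step 5): 0.
They differ (3 ≠ 0), so y is not a cycle from the state after x; this split is not the one the pumping-lemma construction produces, and pumping y need not keep the string in L(A).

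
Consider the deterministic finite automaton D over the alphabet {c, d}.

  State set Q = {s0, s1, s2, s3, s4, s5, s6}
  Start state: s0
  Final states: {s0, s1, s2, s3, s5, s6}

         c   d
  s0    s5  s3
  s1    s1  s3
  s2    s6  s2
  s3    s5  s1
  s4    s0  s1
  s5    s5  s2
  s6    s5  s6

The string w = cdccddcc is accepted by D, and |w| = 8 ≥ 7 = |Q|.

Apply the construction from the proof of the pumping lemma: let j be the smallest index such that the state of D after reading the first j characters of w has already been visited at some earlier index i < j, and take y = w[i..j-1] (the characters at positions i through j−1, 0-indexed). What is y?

dcc

Run of D on w = c d c c d d c c:
  step 0: s0  (start)
  step 1: s5  (read c: s0→s5)
  step 2: s2  (read d: s5→s2)
  step 3: s6  (read c: s2→s6)
  step 4: s5  (read c: s6→s5)   ← first repeat (s5 seen earlier)
  step 5: s2  (read d: s5→s2)
  step 6: s2  (read d: s2→s2)
  step 7: s6  (read c: s2→s6)
  step 8: s5  (read c: s6→s5)

So i = 1, j = 4, giving x = w[0:1] = c, y = w[1:4] = dcc, z = w[4:8] = ddcc.
Check: |xy| = 4 ≤ 7 and |y| = 3 ≥ 1. Reading y takes D from s5 back to s5, so every xyⁱz is accepted.
The DFA has 7 states, so the proof of the pumping lemma guarantees a repeated state among the first 7+1 visited; the segment between the two visits is the pumpable y.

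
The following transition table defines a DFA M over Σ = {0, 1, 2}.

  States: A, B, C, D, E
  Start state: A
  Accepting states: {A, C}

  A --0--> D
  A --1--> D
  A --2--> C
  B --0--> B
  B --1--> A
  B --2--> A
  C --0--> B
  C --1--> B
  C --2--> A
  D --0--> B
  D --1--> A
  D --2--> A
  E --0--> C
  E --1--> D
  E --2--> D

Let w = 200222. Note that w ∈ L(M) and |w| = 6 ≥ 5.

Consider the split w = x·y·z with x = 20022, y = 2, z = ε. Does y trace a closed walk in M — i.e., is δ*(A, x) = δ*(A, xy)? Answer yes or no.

State sequence: A -2-> C -0-> B -0-> B -2-> A -2-> C -2-> A

After x (step 5): C. After xy (step 6): A.
They differ (C ≠ A), so y is not a cycle from the state after x; this split is not the one the pumping-lemma construction produces, and pumping y need not keep the string in L(M).

no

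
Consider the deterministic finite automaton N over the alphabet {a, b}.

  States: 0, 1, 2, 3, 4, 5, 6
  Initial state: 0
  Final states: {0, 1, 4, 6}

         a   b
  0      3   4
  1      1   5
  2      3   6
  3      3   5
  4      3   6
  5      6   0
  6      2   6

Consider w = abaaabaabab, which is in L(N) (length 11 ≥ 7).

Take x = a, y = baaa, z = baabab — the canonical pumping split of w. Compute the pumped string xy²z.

abaaabaaabaabab

xy^2z = a·baaa·baaa·baabab = abaaabaaabaabab.
Reading y = baaa takes N from 3 back to 3, so after x·y·y the machine is still in 3, and z then leads to the accepting state 6. Hence abaaabaaabaabab ∈ L(N).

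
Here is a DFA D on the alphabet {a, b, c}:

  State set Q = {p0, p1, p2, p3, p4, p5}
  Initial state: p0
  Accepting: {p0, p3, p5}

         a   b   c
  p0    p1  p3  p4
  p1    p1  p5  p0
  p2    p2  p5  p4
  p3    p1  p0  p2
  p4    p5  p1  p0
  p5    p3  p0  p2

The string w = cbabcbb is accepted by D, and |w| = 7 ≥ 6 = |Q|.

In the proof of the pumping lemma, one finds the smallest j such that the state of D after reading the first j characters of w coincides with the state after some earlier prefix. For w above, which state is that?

Run of D on w = c b a b c b b:
  step 0: p0  (start)
  step 1: p4  (read c: p0→p4)
  step 2: p1  (read b: p4→p1)
  step 3: p1  (read a: p1→p1)   ← first repeat (p1 seen earlier)
  step 4: p5  (read b: p1→p5)
  step 5: p2  (read c: p5→p2)
  step 6: p5  (read b: p2→p5)
  step 7: p0  (read b: p5→p0)

The earliest repeat is at step j = 3: D is in p1, which it already visited at step i = 2.
Pumping length from the standard proof: p = 6 (the number of states). The repeated state found above gives |xy| = j ≤ 6 and |y| = j − i ≥ 1.

p1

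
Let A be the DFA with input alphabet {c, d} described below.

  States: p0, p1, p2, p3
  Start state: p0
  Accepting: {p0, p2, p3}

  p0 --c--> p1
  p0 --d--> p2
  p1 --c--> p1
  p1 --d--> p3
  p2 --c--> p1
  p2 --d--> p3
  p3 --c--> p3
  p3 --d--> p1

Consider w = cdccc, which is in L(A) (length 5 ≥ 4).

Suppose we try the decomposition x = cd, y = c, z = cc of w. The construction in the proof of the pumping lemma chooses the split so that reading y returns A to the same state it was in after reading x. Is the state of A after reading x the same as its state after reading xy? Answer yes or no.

yes

State sequence: p0 -c-> p1 -d-> p3 -c-> p3

After x (step 2): p3. After xy (step 3): p3.
They match, so y = c drives A around a cycle from p3 back to itself; pumping y any number of times keeps A in p3 before reading z, and xyⁱz ∈ L(A) for every i ≥ 0.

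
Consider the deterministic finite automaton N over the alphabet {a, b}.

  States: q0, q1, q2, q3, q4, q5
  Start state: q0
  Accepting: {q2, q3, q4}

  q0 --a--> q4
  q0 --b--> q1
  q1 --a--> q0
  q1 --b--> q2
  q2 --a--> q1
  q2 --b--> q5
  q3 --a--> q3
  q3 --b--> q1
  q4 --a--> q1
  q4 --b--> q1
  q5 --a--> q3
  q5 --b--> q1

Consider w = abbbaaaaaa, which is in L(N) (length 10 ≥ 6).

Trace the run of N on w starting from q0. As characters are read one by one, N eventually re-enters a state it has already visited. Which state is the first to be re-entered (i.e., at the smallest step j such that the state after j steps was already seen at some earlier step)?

State sequence: q0 -a-> q4 -b-> q1 -b-> q2 -b-> q5 -a-> q3 -a-> q3 -a-> q3 -a-> q3 -a-> q3 -a-> q3
First repeat at step 6: q3 was already visited.

The earliest repeat is at step j = 6: N is in q3, which it already visited at step i = 5.
Since N has 6 states, any run of length ≥ 6 visits 6+1 states, so by pigeonhole some state repeats within the first 6 steps — that repeat gives the pumpable loop.

q3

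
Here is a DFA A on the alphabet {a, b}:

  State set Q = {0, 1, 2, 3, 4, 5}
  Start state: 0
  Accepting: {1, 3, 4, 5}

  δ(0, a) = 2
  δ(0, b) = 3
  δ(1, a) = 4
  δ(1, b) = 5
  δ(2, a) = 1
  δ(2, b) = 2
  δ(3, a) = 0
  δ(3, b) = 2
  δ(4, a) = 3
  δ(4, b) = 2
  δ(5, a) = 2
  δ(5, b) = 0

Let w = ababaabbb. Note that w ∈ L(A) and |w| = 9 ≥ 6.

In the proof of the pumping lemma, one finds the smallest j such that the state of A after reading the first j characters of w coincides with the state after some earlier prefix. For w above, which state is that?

Run of A on w = a b a b a a b b b:
  step 0: 0  (start)
  step 1: 2  (read a: 0→2)
  step 2: 2  (read b: 2→2)   ← first repeat (2 seen earlier)
  step 3: 1  (read a: 2→1)
  step 4: 5  (read b: 1→5)
  step 5: 2  (read a: 5→2)
  step 6: 1  (read a: 2→1)
  step 7: 5  (read b: 1→5)
  step 8: 0  (read b: 5→0)
  step 9: 3  (read b: 0→3)

The earliest repeat is at step j = 2: A is in 2, which it already visited at step i = 1.
Since A has 6 states, any run of length ≥ 6 visits 6+1 states, so by pigeonhole some state repeats within the first 6 steps — that repeat gives the pumpable loop.

2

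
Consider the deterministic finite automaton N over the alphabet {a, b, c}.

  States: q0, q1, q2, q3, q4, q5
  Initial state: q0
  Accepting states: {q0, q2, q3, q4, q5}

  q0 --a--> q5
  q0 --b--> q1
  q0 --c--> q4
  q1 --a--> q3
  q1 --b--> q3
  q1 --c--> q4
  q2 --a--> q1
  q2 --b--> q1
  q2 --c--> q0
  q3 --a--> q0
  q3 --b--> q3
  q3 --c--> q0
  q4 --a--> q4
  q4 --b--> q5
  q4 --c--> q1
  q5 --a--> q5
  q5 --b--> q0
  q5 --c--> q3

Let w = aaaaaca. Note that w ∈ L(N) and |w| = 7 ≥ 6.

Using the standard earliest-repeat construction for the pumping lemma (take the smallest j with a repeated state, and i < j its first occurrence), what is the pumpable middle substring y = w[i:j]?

State sequence: q0 -a-> q5 -a-> q5 -a-> q5 -a-> q5 -a-> q5 -c-> q3 -a-> q0
First repeat at step 2: q5 was already visited.

So i = 1, j = 2, giving x = w[0:1] = a, y = w[1:2] = a, z = w[2:7] = aaaca.
Check: |xy| = 2 ≤ 6 and |y| = 1 ≥ 1. Reading y takes N from q5 back to q5, so every xyⁱz is accepted.
The DFA has 6 states, so the proof of the pumping lemma guarantees a repeated state among the first 6+1 visited; the segment between the two visits is the pumpable y.

a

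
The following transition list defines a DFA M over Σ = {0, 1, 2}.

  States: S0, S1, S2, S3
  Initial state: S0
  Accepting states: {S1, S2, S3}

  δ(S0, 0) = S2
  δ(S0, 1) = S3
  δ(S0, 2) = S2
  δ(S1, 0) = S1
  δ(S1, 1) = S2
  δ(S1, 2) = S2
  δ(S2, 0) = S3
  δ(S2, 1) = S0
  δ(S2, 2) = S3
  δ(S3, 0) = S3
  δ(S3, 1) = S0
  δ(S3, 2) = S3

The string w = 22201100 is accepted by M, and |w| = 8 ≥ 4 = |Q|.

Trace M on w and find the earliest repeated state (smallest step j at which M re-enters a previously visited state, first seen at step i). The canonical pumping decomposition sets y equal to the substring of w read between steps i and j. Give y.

State sequence: S0 -2-> S2 -2-> S3 -2-> S3 -0-> S3 -1-> S0 -1-> S3 -0-> S3 -0-> S3
First repeat at step 3: S3 was already visited.

So i = 2, j = 3, giving x = w[0:2] = 22, y = w[2:3] = 2, z = w[3:8] = 01100.
Check: |xy| = 3 ≤ 4 and |y| = 1 ≥ 1. Reading y takes M from S3 back to S3, so every xyⁱz is accepted.
Since M has 4 states, any run of length ≥ 4 visits 4+1 states, so by pigeonhole some state repeats within the first 4 steps — that repeat gives the pumpable loop.

2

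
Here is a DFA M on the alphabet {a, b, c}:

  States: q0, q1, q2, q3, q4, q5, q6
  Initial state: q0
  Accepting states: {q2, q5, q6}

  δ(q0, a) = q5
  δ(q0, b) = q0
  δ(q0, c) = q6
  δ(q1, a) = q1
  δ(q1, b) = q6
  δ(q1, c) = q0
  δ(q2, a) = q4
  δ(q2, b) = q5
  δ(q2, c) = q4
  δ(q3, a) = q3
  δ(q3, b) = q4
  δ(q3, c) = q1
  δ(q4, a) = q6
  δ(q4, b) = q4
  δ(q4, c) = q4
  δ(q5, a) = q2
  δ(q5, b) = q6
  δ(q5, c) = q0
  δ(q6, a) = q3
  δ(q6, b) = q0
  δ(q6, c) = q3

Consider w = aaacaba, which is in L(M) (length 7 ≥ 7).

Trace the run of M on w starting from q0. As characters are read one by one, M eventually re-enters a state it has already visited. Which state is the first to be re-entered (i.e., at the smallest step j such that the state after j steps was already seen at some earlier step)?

q4

State sequence: q0 -a-> q5 -a-> q2 -a-> q4 -c-> q4 -a-> q6 -b-> q0 -a-> q5
First repeat at step 4: q4 was already visited.

The earliest repeat is at step j = 4: M is in q4, which it already visited at step i = 3.
With |Q| = 7, pigeonhole forces a state repeat no later than step 7; the substring read between the first and second visits to that state can be pumped.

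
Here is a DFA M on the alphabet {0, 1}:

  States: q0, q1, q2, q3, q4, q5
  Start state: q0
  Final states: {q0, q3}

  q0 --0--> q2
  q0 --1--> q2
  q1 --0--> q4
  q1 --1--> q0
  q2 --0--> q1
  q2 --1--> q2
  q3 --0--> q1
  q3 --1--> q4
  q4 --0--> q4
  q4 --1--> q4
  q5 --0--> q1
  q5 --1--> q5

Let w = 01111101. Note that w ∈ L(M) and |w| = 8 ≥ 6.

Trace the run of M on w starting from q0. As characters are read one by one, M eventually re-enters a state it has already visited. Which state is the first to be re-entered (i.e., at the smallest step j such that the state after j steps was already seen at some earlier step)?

Run of M on w = 0 1 1 1 1 1 0 1:
  step 0: q0  (start)
  step 1: q2  (read 0: q0→q2)
  step 2: q2  (read 1: q2→q2)   ← first repeat (q2 seen earlier)
  step 3: q2  (read 1: q2→q2)
  step 4: q2  (read 1: q2→q2)
  step 5: q2  (read 1: q2→q2)
  step 6: q2  (read 1: q2→q2)
  step 7: q1  (read 0: q2→q1)
  step 8: q0  (read 1: q1→q0)

The earliest repeat is at step j = 2: M is in q2, which it already visited at step i = 1.
Pumping length from the standard proof: p = 6 (the number of states). The repeated state found above gives |xy| = j ≤ 6 and |y| = j − i ≥ 1.

q2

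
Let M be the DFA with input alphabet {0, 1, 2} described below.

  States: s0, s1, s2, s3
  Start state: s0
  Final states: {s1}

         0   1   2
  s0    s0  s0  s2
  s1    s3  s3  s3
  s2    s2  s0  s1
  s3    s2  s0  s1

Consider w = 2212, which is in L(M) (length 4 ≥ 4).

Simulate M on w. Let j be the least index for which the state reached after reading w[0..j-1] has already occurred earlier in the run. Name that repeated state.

s1

State sequence: s0 -2-> s2 -2-> s1 -1-> s3 -2-> s1
First repeat at step 4: s1 was already visited.

The earliest repeat is at step j = 4: M is in s1, which it already visited at step i = 2.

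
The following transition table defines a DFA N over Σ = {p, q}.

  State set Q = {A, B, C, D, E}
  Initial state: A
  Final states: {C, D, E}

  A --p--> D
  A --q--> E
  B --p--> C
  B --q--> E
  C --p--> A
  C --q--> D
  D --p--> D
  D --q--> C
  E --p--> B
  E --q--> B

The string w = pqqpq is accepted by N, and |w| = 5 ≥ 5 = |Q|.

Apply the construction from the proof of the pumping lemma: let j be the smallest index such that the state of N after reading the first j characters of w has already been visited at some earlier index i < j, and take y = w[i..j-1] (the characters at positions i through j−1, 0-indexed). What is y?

State sequence: A -p-> D -q-> C -q-> D -p-> D -q-> C
First repeat at step 3: D was already visited.

So i = 1, j = 3, giving x = w[0:1] = p, y = w[1:3] = qq, z = w[3:5] = pq.
Check: |xy| = 3 ≤ 5 and |y| = 2 ≥ 1. Reading y takes N from D back to D, so every xyⁱz is accepted.

qq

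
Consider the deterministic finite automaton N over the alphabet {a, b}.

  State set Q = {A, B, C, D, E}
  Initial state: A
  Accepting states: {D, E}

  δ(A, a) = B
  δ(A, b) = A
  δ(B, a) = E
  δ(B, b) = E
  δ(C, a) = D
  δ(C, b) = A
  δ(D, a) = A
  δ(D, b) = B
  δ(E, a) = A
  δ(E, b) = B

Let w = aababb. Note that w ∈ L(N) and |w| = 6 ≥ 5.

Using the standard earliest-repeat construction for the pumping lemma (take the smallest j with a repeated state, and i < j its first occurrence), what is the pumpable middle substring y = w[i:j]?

ab

State sequence: A -a-> B -a-> E -b-> B -a-> E -b-> B -b-> E
First repeat at step 3: B was already visited.

So i = 1, j = 3, giving x = w[0:1] = a, y = w[1:3] = ab, z = w[3:6] = abb.
Check: |xy| = 3 ≤ 5 and |y| = 2 ≥ 1. Reading y takes N from B back to B, so every xyⁱz is accepted.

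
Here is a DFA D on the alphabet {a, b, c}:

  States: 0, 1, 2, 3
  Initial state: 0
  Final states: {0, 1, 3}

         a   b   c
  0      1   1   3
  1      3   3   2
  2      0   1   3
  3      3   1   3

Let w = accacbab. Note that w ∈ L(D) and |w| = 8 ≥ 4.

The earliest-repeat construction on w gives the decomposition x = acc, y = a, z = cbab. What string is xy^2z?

accaacbab

xy^2z = acc·a·a·cbab = accaacbab.
Reading y = a takes D from 3 back to 3, so after x·y·y the machine is still in 3, and z then leads to the accepting state 1. Hence accaacbab ∈ L(D).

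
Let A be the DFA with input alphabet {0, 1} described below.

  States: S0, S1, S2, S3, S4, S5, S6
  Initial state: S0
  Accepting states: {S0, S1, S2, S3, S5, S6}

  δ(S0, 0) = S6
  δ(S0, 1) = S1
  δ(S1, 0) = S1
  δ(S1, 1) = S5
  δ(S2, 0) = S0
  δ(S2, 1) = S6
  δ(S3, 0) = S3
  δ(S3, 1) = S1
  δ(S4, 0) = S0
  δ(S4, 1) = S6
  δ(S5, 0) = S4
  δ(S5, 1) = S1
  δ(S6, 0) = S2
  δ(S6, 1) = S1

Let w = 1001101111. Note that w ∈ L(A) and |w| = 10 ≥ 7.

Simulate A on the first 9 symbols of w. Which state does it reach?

State sequence: S0 -1-> S1 -0-> S1 -0-> S1 -1-> S5 -1-> S1 -0-> S1 -1-> S5 -1-> S1 -1-> S5

After reading 9 characters, A is in state S5.

S5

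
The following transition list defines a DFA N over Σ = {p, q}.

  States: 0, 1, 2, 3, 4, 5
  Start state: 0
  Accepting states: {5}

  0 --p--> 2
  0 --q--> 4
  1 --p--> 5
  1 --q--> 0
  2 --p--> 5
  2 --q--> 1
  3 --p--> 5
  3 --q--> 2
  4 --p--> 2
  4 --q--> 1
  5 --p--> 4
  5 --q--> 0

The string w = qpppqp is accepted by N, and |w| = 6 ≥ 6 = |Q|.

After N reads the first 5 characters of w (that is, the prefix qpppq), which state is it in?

1

State sequence: 0 -q-> 4 -p-> 2 -p-> 5 -p-> 4 -q-> 1

After reading 5 characters, N is in state 1.
(This kind of state-tracing is the core of the pumping-lemma construction: with 6 states, pigeonhole forces a repeat within the first 6 steps.)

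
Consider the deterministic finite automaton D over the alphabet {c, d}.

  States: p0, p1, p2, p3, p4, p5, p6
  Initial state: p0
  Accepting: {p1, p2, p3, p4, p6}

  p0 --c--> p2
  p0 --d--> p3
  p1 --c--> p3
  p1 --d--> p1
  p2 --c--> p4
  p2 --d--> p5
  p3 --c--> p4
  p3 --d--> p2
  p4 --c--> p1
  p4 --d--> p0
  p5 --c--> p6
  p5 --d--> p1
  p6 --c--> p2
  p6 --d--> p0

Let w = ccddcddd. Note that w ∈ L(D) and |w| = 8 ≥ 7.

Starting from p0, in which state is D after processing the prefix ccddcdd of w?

State sequence: p0 -c-> p2 -c-> p4 -d-> p0 -d-> p3 -c-> p4 -d-> p0 -d-> p3

After reading 7 characters, D is in state p3.
(This kind of state-tracing is the core of the pumping-lemma construction: with 7 states, pigeonhole forces a repeat within the first 7 steps.)

p3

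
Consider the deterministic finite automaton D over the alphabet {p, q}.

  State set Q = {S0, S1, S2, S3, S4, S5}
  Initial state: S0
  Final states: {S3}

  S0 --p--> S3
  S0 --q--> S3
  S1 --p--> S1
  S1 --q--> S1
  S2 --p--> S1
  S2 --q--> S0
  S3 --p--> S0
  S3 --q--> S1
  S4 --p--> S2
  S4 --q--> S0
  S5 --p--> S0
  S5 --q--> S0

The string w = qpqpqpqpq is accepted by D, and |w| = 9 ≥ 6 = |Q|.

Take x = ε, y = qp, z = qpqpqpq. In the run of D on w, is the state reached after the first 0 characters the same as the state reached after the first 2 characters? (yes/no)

State sequence: S0 -q-> S3 -p-> S0

After x (step 0): S0. After xy (step 2): S0.
They match, so y = qp drives D around a cycle from S0 back to itself; pumping y any number of times keeps D in S0 before reading z, and xyⁱz ∈ L(D) for every i ≥ 0.

yes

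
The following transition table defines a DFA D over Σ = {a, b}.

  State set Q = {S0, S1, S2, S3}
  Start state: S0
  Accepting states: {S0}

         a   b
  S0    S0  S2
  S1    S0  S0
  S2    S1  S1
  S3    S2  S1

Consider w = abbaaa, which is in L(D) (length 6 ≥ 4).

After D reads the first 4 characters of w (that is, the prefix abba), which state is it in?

State sequence: S0 -a-> S0 -b-> S2 -b-> S1 -a-> S0

After reading 4 characters, D is in state S0.

S0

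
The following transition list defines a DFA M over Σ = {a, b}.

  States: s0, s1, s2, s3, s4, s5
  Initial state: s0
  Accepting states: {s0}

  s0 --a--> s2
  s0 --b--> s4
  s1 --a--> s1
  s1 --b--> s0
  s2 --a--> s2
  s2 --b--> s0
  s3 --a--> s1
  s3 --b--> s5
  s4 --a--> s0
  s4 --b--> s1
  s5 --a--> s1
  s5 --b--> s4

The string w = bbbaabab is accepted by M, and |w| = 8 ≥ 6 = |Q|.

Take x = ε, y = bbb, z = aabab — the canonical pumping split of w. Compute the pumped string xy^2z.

bbbbbbaabab

xy^2z = ε·bbb·bbb·aabab = bbbbbbaabab.
Reading y = bbb takes M from s0 back to s0, so after x·y·y the machine is still in s0, and z then leads to the accepting state s0. Hence bbbbbbaabab ∈ L(M).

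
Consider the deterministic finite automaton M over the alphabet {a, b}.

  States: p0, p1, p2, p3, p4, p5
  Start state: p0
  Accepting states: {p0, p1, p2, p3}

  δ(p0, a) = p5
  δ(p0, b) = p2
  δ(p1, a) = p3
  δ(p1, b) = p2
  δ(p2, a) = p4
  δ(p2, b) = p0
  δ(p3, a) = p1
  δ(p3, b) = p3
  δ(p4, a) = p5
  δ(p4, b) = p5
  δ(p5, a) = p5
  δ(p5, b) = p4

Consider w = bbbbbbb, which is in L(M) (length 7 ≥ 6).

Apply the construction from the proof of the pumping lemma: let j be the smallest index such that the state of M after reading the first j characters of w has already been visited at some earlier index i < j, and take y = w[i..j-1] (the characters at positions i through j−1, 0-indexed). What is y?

bb

State sequence: p0 -b-> p2 -b-> p0 -b-> p2 -b-> p0 -b-> p2 -b-> p0 -b-> p2
First repeat at step 2: p0 was already visited.

So i = 0, j = 2, giving x = w[0:0] = ε, y = w[0:2] = bb, z = w[2:7] = bbbbb.
Check: |xy| = 2 ≤ 6 and |y| = 2 ≥ 1. Reading y takes M from p0 back to p0, so every xyⁱz is accepted.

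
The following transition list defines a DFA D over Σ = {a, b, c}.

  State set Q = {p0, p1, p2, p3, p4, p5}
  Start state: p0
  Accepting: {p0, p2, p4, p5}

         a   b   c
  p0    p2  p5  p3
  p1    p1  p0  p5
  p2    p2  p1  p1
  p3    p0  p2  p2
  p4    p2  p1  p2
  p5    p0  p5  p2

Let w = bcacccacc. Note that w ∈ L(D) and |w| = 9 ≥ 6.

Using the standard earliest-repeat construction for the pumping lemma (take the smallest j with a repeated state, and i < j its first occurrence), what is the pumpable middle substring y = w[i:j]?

State sequence: p0 -b-> p5 -c-> p2 -a-> p2 -c-> p1 -c-> p5 -c-> p2 -a-> p2 -c-> p1 -c-> p5
First repeat at step 3: p2 was already visited.

So i = 2, j = 3, giving x = w[0:2] = bc, y = w[2:3] = a, z = w[3:9] = cccacc.
Check: |xy| = 3 ≤ 6 and |y| = 1 ≥ 1. Reading y takes D from p2 back to p2, so every xyⁱz is accepted.
With |Q| = 6, pigeonhole forces a state repeat no later than step 6; the substring read between the first and second visits to that state can be pumped.

a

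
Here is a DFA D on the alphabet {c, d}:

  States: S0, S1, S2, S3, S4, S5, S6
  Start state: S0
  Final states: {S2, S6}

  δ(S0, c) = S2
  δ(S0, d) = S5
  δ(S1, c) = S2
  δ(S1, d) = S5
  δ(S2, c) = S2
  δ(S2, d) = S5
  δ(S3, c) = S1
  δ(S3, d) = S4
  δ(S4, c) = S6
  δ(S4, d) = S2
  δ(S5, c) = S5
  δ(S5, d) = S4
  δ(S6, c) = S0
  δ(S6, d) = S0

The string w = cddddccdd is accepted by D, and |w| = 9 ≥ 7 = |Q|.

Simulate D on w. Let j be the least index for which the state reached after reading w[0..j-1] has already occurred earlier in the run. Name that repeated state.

S2

Run of D on w = c d d d d c c d d:
  step 0: S0  (start)
  step 1: S2  (read c: S0→S2)
  step 2: S5  (read d: S2→S5)
  step 3: S4  (read d: S5→S4)
  step 4: S2  (read d: S4→S2)   ← first repeat (S2 seen earlier)
  step 5: S5  (read d: S2→S5)
  step 6: S5  (read c: S5→S5)
  step 7: S5  (read c: S5→S5)
  step 8: S4  (read d: S5→S4)
  step 9: S2  (read d: S4→S2)

The earliest repeat is at step j = 4: D is in S2, which it already visited at step i = 1.
Since D has 7 states, any run of length ≥ 7 visits 7+1 states, so by pigeonhole some state repeats within the first 7 steps — that repeat gives the pumpable loop.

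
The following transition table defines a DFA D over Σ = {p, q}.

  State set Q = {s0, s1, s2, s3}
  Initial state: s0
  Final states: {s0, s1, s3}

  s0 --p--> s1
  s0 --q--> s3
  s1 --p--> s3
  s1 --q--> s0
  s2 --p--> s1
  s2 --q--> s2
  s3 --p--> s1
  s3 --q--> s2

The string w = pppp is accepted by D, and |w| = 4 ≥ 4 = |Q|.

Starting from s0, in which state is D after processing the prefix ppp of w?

s1

State sequence: s0 -p-> s1 -p-> s3 -p-> s1

After reading 3 characters, D is in state s1.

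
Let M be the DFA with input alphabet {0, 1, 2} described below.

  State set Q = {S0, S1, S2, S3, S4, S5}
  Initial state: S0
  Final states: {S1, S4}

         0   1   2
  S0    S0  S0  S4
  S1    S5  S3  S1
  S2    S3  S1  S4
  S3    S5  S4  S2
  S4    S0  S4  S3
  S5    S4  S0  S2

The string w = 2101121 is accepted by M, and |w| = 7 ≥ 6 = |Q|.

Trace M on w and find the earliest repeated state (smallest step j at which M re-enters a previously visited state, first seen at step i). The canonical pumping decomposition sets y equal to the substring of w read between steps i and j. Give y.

1

Run of M on w = 2 1 0 1 1 2 1:
  step 0: S0  (start)
  step 1: S4  (read 2: S0→S4)
  step 2: S4  (read 1: S4→S4)   ← first repeat (S4 seen earlier)
  step 3: S0  (read 0: S4→S0)
  step 4: S0  (read 1: S0→S0)
  step 5: S0  (read 1: S0→S0)
  step 6: S4  (read 2: S0→S4)
  step 7: S4  (read 1: S4→S4)

So i = 1, j = 2, giving x = w[0:1] = 2, y = w[1:2] = 1, z = w[2:7] = 01121.
Check: |xy| = 2 ≤ 6 and |y| = 1 ≥ 1. Reading y takes M from S4 back to S4, so every xyⁱz is accepted.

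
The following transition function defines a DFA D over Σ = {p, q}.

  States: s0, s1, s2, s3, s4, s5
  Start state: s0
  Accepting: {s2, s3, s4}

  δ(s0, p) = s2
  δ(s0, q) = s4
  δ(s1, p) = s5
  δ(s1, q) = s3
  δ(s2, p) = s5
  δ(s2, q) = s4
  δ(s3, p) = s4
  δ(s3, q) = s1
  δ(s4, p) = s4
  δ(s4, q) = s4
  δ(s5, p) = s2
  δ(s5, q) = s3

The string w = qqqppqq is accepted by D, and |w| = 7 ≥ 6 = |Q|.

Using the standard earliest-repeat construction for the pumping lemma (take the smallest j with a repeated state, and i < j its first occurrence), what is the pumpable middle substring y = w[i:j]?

Run of D on w = q q q p p q q:
  step 0: s0  (start)
  step 1: s4  (read q: s0→s4)
  step 2: s4  (read q: s4→s4)   ← first repeat (s4 seen earlier)
  step 3: s4  (read q: s4→s4)
  step 4: s4  (read p: s4→s4)
  step 5: s4  (read p: s4→s4)
  step 6: s4  (read q: s4→s4)
  step 7: s4  (read q: s4→s4)

So i = 1, j = 2, giving x = w[0:1] = q, y = w[1:2] = q, z = w[2:7] = qppqq.
Check: |xy| = 2 ≤ 6 and |y| = 1 ≥ 1. Reading y takes D from s4 back to s4, so every xyⁱz is accepted.
The DFA has 6 states, so the proof of the pumping lemma guarantees a repeated state among the first 6+1 visited; the segment between the two visits is the pumpable y.

q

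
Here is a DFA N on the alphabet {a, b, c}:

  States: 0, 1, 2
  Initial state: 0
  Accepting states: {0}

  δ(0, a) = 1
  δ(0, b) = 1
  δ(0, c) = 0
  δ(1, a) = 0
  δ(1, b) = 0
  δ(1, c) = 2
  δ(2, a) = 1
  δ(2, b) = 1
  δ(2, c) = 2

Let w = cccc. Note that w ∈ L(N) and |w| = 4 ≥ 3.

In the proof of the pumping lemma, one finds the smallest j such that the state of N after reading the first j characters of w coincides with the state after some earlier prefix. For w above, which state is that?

0

State sequence: 0 -c-> 0 -c-> 0 -c-> 0 -c-> 0
First repeat at step 1: 0 was already visited.

The earliest repeat is at step j = 1: N is in 0, which it already visited at step i = 0.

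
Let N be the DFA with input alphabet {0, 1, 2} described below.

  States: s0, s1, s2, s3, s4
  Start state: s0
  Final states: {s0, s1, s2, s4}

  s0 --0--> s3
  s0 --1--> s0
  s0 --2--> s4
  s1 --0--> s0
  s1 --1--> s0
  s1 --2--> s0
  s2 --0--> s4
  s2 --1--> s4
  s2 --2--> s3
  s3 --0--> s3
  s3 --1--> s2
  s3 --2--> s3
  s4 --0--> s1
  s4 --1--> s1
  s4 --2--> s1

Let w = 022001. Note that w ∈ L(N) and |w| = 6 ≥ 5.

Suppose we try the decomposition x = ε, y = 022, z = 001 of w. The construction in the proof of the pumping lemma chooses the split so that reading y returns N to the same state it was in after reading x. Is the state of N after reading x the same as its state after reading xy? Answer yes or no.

no

State sequence: s0 -0-> s3 -2-> s3 -2-> s3

After x (step 0): s0. After xy (step 3): s3.
They differ (s0 ≠ s3), so y is not a cycle from the state after x; this split is not the one the pumping-lemma construction produces, and pumping y need not keep the string in L(N).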